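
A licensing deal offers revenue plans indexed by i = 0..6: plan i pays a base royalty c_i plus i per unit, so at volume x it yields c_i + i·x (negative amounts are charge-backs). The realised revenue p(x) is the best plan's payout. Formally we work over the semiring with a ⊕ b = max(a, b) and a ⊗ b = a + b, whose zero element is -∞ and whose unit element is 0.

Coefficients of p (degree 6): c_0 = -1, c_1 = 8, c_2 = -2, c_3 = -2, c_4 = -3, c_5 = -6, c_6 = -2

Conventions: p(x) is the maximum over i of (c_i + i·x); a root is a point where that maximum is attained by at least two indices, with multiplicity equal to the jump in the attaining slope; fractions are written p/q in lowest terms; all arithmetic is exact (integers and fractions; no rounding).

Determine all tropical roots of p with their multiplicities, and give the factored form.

hull edge (i=0, c=-1) to (i=1, c=8): slope 9, span 1
hull edge (i=1, c=8) to (i=6, c=-2): slope -2, span 5
Factored form: p(x) = -2 ⊗ (x ⊕ (-9)) ⊗ (x ⊕ 2) ⊗ (x ⊕ 2) ⊗ (x ⊕ 2) ⊗ (x ⊕ 2) ⊗ (x ⊕ 2)
Answer: roots = -9 (mult 1), 2 (mult 5)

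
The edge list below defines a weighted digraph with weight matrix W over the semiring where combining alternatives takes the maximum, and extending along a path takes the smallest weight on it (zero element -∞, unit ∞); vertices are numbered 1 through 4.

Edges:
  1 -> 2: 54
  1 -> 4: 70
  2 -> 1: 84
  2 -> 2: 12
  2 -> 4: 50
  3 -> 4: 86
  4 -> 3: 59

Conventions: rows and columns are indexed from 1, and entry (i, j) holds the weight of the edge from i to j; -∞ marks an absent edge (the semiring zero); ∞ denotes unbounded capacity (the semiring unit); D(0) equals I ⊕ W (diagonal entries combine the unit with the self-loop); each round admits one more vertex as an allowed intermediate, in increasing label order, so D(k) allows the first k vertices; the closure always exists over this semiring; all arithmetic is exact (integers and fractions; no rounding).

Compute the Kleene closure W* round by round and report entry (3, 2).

D(0):
  [∞, 54, -∞, 70]
  [84, ∞, -∞, 50]
  [-∞, -∞, ∞, 86]
  [-∞, -∞, 59, ∞]
D(1):
  [∞, 54, -∞, 70]
  [84, ∞, -∞, 70]
  [-∞, -∞, ∞, 86]
  [-∞, -∞, 59, ∞]
D(2):
  [∞, 54, -∞, 70]
  [84, ∞, -∞, 70]
  [-∞, -∞, ∞, 86]
  [-∞, -∞, 59, ∞]
D(3):
  [∞, 54, -∞, 70]
  [84, ∞, -∞, 70]
  [-∞, -∞, ∞, 86]
  [-∞, -∞, 59, ∞]
D(4):
  [∞, 54, 59, 70]
  [84, ∞, 59, 70]
  [-∞, -∞, ∞, 86]
  [-∞, -∞, 59, ∞]
Answer: W*[3][2] = -∞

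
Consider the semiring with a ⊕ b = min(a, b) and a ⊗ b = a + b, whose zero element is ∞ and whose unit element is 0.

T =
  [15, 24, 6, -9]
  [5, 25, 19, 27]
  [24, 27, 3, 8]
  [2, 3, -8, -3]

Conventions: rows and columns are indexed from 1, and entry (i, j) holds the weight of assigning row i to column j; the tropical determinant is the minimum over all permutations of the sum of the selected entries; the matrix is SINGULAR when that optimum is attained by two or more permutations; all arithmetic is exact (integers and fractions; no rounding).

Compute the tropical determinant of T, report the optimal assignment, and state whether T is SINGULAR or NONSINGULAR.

σ = (1, 2, 3, 4): 15 + 25 + 3 + (-3) = 40
σ = (1, 2, 4, 3): 15 + 25 + 8 + (-8) = 40
σ = (1, 3, 2, 4): 15 + 19 + 27 + (-3) = 58
σ = (1, 3, 4, 2): 15 + 19 + 8 + 3 = 45
σ = (1, 4, 2, 3): 15 + 27 + 27 + (-8) = 61
σ = (1, 4, 3, 2): 15 + 27 + 3 + 3 = 48
σ = (2, 1, 3, 4): 24 + 5 + 3 + (-3) = 29
σ = (2, 1, 4, 3): 24 + 5 + 8 + (-8) = 29
σ = (2, 3, 1, 4): 24 + 19 + 24 + (-3) = 64
σ = (2, 3, 4, 1): 24 + 19 + 8 + 2 = 53
σ = (2, 4, 1, 3): 24 + 27 + 24 + (-8) = 67
σ = (2, 4, 3, 1): 24 + 27 + 3 + 2 = 56
σ = (3, 1, 2, 4): 6 + 5 + 27 + (-3) = 35
σ = (3, 1, 4, 2): 6 + 5 + 8 + 3 = 22
σ = (3, 2, 1, 4): 6 + 25 + 24 + (-3) = 52
σ = (3, 2, 4, 1): 6 + 25 + 8 + 2 = 41
σ = (3, 4, 1, 2): 6 + 27 + 24 + 3 = 60
σ = (3, 4, 2, 1): 6 + 27 + 27 + 2 = 62
σ = (4, 1, 2, 3): (-9) + 5 + 27 + (-8) = 15
σ = (4, 1, 3, 2): (-9) + 5 + 3 + 3 = 2
σ = (4, 2, 1, 3): (-9) + 25 + 24 + (-8) = 32
σ = (4, 2, 3, 1): (-9) + 25 + 3 + 2 = 21
σ = (4, 3, 1, 2): (-9) + 19 + 24 + 3 = 37
σ = (4, 3, 2, 1): (-9) + 19 + 27 + 2 = 39
Optimal value attained by: σ = (4, 1, 3, 2).
Answer: det⊕(T) = 2; verdict: NONSINGULAR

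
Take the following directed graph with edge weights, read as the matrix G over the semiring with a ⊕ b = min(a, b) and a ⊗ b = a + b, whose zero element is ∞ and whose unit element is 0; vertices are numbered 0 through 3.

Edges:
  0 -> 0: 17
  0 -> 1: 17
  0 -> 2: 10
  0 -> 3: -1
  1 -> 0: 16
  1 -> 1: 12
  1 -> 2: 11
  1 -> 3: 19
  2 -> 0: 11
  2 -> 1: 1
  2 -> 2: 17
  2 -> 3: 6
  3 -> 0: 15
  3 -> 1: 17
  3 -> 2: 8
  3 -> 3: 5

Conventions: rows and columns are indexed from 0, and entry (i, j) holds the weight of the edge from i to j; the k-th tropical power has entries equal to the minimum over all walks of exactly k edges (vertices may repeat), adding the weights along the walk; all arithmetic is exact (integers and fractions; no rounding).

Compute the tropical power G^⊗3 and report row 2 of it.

G^⊗2:
  [14, 11, 7, 4]
  [22, 12, 23, 15]
  [17, 13, 12, 10]
  [19, 9, 13, 10]
G^⊗3:
  [18, 8, 12, 9]
  [28, 24, 23, 20]
  [23, 13, 18, 15]
  [24, 14, 18, 15]
Answer: row 2 of G^⊗3 = [23, 13, 18, 15]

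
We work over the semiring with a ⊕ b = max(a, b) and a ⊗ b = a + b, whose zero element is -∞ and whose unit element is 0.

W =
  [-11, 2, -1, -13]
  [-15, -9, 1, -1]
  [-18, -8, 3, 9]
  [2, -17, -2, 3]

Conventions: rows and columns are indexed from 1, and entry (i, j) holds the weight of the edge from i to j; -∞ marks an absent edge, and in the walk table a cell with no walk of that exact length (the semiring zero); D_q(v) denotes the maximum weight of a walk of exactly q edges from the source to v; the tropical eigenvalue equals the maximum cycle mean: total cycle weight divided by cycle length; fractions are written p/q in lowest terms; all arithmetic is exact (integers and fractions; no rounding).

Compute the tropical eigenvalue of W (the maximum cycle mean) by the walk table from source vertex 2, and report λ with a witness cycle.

q=0: [-∞, 0, -∞, -∞]
q=1: [-15, -9, 1, -1]
q=2: [1, -7, 4, 10]
q=3: [12, 3, 8, 13]
q=4: [15, 14, 11, 17]
Optimal cycle mean attained by: cycle 1->2->3->4->1, total 2 + 1 + 9 + 2, length 4.
Answer: λ = 7/2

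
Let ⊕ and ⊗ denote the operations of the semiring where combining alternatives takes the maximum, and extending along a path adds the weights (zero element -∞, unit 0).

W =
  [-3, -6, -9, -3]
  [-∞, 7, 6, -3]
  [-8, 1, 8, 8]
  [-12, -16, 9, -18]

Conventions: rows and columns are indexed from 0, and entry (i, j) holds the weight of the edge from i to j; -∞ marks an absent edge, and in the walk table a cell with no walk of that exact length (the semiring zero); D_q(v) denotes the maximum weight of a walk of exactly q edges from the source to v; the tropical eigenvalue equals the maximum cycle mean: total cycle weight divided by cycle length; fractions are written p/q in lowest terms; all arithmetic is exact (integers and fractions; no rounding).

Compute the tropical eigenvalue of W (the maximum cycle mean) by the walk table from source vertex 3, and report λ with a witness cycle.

q=0: [-∞, -∞, -∞, 0]
q=1: [-12, -16, 9, -18]
q=2: [1, 10, 17, 17]
q=3: [9, 18, 26, 25]
q=4: [18, 27, 34, 34]
Optimal cycle mean attained by: cycle 2->3->2, total 8 + 9, length 2.
Answer: λ = 17/2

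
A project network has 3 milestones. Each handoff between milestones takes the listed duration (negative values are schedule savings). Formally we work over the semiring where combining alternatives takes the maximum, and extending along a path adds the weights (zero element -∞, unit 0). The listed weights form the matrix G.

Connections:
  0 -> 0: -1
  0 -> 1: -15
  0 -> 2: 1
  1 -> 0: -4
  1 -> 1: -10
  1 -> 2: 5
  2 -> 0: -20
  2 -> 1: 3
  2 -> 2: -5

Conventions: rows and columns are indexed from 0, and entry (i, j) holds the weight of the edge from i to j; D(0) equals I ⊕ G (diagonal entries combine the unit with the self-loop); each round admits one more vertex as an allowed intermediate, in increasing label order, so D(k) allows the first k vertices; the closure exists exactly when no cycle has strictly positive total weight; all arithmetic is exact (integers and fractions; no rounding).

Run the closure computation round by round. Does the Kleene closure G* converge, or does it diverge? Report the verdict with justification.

D(0):
  [0, -15, 1]
  [-4, 0, 5]
  [-20, 3, 0]
D(1):
  [0, -15, 1]
  [-4, 0, 5]
  [-20, 3, 0]
Detection: at round 2, diagonal entry (2, 2) turns strictly positive.
Key observation: the cycle 2->1->2 has total weight 3 + 5, which is strictly positive.
Answer: DIVERGES — positive cycle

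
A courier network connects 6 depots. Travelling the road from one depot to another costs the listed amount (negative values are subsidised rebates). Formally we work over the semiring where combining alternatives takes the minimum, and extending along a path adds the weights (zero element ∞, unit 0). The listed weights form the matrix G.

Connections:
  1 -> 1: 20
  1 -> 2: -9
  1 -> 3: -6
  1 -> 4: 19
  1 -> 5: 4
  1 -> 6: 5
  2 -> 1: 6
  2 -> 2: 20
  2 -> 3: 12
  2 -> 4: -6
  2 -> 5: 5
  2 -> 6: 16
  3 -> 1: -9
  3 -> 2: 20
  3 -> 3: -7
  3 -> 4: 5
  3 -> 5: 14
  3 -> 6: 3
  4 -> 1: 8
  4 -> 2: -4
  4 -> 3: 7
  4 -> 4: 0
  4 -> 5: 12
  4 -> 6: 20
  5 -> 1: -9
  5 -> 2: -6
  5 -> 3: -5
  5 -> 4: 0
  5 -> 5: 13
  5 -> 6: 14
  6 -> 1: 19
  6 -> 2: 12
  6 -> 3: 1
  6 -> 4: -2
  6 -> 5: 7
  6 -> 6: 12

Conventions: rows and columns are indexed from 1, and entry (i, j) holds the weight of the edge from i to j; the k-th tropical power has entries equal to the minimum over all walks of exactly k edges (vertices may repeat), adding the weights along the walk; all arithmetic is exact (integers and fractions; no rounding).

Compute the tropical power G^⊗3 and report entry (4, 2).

G^⊗2:
  [-15, -2, -13, -15, -4, -3]
  [-4, -10, 0, -6, 6, 11]
  [-16, -18, -15, -2, -5, -4]
  [-2, -4, 0, -10, 1, 10]
  [-14, -18, -15, -12, -5, -4]
  [-8, -6, -6, -2, 10, 4]
G^⊗3:
  [-22, -24, -21, -15, -11, -10]
  [-9, -13, -10, -16, -5, 1]
  [-24, -25, -22, -24, -13, -12]
  [-9, -14, -8, -10, 1, 3]
  [-24, -23, -22, -24, -13, -12]
  [-15, -17, -14, -12, -4, -3]
Key observation: the optimum is the walk 4->2->4->2, with weight (-4) + (-6) + (-4) = -14.
Optimal value attained by: walk 4->2->4->2.
Answer: (G^⊗3)[4][2] = -14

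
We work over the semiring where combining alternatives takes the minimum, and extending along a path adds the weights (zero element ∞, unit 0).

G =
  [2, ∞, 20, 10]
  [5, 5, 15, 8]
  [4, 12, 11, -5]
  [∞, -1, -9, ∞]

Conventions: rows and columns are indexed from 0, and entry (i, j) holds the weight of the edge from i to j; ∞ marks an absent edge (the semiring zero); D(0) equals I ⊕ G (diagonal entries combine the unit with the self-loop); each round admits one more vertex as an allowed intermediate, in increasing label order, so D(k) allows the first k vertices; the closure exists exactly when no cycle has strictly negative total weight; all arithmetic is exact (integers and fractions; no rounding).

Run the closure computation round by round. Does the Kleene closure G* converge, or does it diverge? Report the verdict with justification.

D(0):
  [0, ∞, 20, 10]
  [5, 0, 15, 8]
  [4, 12, 0, -5]
  [∞, -1, -9, 0]
D(1):
  [0, ∞, 20, 10]
  [5, 0, 15, 8]
  [4, 12, 0, -5]
  [∞, -1, -9, 0]
D(2):
  [0, ∞, 20, 10]
  [5, 0, 15, 8]
  [4, 12, 0, -5]
  [4, -1, -9, 0]
Detection: at round 3, diagonal entry (3, 3) turns strictly negative.
Key observation: the cycle 3->2->3 has total weight (-9) + (-5), which is strictly negative.
Answer: DIVERGES — negative cycle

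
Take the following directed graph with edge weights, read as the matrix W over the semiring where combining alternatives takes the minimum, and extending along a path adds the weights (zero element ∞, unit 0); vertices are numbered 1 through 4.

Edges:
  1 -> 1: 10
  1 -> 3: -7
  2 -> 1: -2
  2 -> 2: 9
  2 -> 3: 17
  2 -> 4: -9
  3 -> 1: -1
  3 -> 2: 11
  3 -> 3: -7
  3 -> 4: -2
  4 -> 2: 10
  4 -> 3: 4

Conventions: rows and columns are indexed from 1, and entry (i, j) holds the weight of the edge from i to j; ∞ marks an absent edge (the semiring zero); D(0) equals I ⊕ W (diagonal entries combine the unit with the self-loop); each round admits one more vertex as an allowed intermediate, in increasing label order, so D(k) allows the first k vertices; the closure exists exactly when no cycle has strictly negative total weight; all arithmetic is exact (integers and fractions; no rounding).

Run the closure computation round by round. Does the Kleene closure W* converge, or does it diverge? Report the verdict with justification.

Detection: at round 0, diagonal entry (3, 3) turns strictly negative.
Key observation: the cycle 3->3 has total weight (-7), which is strictly negative.
Answer: DIVERGES — negative cycle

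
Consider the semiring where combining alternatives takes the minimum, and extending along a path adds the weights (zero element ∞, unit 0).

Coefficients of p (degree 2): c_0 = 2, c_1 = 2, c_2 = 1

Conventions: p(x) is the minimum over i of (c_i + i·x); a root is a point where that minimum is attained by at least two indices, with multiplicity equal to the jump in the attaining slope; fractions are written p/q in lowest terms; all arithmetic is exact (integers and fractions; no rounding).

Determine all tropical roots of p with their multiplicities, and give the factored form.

hull edge (i=0, c=2) to (i=2, c=1): slope -1/2, span 2
Factored form: p(x) = 1 ⊗ (x ⊕ 1/2) ⊗ (x ⊕ 1/2)
Answer: roots = 1/2 (mult 2)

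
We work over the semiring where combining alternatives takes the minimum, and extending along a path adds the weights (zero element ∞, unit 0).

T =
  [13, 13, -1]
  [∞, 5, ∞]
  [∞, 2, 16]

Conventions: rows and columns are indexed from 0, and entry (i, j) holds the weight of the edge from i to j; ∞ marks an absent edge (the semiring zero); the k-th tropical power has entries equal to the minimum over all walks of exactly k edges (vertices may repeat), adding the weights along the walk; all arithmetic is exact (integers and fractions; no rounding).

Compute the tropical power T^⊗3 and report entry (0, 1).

T^⊗2:
  [26, 1, 12]
  [∞, 10, ∞]
  [∞, 7, 32]
T^⊗3:
  [39, 6, 25]
  [∞, 15, ∞]
  [∞, 12, 48]
Key observation: the optimum is the walk 0->2->1->1, with weight (-1) + 2 + 5 = 6.
Optimal value attained by: walk 0->2->1->1.
Answer: (T^⊗3)[0][1] = 6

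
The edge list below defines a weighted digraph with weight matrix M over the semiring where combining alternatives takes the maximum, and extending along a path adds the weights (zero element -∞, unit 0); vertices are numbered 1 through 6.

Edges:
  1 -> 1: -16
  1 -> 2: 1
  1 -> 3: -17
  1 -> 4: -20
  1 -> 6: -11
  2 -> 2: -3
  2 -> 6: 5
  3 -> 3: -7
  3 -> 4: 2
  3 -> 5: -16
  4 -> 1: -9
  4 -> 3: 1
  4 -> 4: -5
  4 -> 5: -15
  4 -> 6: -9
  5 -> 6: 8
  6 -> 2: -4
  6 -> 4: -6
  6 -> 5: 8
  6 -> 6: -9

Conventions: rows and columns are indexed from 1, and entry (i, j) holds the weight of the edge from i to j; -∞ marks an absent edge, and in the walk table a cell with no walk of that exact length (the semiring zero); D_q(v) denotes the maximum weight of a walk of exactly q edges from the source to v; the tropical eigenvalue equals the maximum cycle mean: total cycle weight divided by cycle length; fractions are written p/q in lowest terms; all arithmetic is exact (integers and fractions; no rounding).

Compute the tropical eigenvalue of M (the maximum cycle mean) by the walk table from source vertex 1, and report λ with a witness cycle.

q=0: [0, -∞, -∞, -∞, -∞, -∞]
q=1: [-16, 1, -17, -20, -∞, -11]
q=2: [-29, -2, -19, -15, -3, 6]
q=3: [-24, 2, -14, 0, 14, 5]
q=4: [-9, 1, 1, -1, 13, 22]
q=5: [-10, 18, 0, 16, 30, 21]
q=6: [7, 17, 17, 15, 29, 38]
Optimal cycle mean attained by: cycle 5->6->5, total 8 + 8, length 2.
Answer: λ = 8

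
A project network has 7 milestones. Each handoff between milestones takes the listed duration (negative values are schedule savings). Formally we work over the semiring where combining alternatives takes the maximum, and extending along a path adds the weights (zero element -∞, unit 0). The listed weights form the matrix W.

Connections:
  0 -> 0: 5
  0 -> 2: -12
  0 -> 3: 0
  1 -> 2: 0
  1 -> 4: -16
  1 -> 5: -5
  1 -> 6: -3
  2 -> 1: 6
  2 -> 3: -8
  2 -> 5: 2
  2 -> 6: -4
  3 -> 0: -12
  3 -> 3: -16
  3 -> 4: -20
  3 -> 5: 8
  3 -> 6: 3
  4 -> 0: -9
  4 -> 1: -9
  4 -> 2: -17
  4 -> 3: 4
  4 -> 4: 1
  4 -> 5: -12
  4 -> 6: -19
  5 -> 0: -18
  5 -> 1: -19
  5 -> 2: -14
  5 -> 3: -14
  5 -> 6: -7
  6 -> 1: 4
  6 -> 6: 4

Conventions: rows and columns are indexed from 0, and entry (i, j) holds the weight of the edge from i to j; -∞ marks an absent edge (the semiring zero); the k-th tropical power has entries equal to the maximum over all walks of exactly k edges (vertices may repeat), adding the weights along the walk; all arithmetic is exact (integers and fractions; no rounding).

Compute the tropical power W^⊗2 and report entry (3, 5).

W^⊗2:
  [10, -6, -7, 5, -20, 8, 3]
  [-23, 6, -19, -8, -15, 2, 1]
  [-16, 0, 6, -12, -10, 1, 3]
  [-7, 7, -6, -6, -19, -8, 7]
  [-4, -8, -9, 5, 2, 12, 7]
  [-13, -3, -19, -18, -34, -6, -3]
  [-∞, 8, 4, -∞, -12, -1, 8]
Key observation: the optimum is the walk 3->3->5, with weight (-16) + 8 = -8.
Optimal value attained by: walk 3->3->5.
Answer: (W^⊗2)[3][5] = -8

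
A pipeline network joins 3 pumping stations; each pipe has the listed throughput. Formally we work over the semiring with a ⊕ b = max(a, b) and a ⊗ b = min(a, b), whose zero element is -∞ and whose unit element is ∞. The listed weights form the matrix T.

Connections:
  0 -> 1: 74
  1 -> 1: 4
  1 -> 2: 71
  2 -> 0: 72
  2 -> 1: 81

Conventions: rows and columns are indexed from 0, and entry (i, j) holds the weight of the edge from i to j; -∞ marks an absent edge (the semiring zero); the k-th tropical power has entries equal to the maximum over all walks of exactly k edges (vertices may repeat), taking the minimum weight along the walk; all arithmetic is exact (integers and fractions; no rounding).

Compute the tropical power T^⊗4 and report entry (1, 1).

T^⊗2:
  [-∞, 4, 71]
  [71, 71, 4]
  [-∞, 72, 71]
T^⊗3:
  [71, 71, 4]
  [4, 71, 71]
  [71, 71, 71]
T^⊗4:
  [4, 71, 71]
  [71, 71, 71]
  [71, 71, 71]
Key observation: the optimum is the walk 1->2->1->2->1, with weight 71 min 81 min 71 min 81 = 71.
Optimal value attained by: walk 1->2->1->2->1.
Answer: (T^⊗4)[1][1] = 71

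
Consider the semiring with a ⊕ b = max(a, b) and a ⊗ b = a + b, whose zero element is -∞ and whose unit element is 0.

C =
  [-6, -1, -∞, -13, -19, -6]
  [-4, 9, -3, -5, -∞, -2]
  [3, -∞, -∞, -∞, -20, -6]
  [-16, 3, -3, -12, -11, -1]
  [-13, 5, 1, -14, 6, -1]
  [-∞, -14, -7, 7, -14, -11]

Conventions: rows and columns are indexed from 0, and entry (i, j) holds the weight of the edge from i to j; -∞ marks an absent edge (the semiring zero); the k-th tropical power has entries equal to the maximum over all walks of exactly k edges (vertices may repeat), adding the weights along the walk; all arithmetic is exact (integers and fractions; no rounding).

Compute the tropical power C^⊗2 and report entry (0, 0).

C^⊗2:
  [-5, 8, -4, 1, -13, -3]
  [5, 18, 6, 5, -16, 7]
  [-3, 2, -13, 1, -14, -3]
  [0, 12, 0, 6, -5, 1]
  [4, 14, 7, 6, 12, 5]
  [-4, 10, 4, -4, -4, 6]
Key observation: the optimum is the walk 0->1->0, with weight (-1) + (-4) = -5.
Optimal value attained by: walk 0->1->0.
Answer: (C^⊗2)[0][0] = -5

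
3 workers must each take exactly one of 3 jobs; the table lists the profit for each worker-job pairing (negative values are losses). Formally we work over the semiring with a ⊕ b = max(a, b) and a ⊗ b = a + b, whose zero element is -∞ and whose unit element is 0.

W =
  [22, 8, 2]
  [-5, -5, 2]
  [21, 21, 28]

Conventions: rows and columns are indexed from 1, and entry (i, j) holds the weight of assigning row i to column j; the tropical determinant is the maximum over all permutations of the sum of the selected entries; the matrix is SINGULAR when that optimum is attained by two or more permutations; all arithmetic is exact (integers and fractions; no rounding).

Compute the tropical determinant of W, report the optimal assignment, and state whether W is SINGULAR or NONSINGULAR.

σ = (1, 2, 3): 22 + (-5) + 28 = 45
σ = (1, 3, 2): 22 + 2 + 21 = 45
σ = (2, 1, 3): 8 + (-5) + 28 = 31
σ = (2, 3, 1): 8 + 2 + 21 = 31
σ = (3, 1, 2): 2 + (-5) + 21 = 18
σ = (3, 2, 1): 2 + (-5) + 21 = 18
Optimal value attained by: σ = (1, 2, 3).
Answer: det⊕(W) = 45; verdict: SINGULAR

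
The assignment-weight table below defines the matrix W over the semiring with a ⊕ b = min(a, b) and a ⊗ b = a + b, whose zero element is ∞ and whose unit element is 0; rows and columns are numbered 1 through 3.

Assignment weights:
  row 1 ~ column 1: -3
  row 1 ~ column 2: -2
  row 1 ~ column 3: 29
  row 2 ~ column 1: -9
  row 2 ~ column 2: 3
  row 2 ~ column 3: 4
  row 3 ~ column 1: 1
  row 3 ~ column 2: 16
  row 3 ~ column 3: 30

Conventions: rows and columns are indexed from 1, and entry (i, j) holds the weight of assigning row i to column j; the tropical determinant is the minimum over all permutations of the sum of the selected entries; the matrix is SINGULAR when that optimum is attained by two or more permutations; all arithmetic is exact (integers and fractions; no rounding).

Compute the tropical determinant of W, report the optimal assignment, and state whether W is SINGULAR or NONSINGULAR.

σ = (1, 2, 3): (-3) + 3 + 30 = 30
σ = (1, 3, 2): (-3) + 4 + 16 = 17
σ = (2, 1, 3): (-2) + (-9) + 30 = 19
σ = (2, 3, 1): (-2) + 4 + 1 = 3
σ = (3, 1, 2): 29 + (-9) + 16 = 36
σ = (3, 2, 1): 29 + 3 + 1 = 33
Optimal value attained by: σ = (2, 3, 1).
Answer: det⊕(W) = 3; verdict: NONSINGULAR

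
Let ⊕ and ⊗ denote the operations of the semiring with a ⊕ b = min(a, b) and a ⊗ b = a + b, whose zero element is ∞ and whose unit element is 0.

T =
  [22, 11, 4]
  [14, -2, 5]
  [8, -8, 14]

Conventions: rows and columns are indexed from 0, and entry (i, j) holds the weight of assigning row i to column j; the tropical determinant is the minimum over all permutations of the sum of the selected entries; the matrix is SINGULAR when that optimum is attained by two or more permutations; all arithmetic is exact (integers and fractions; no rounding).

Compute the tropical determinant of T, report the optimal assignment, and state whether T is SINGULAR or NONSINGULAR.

σ = (0, 1, 2): 22 + (-2) + 14 = 34
σ = (0, 2, 1): 22 + 5 + (-8) = 19
σ = (1, 0, 2): 11 + 14 + 14 = 39
σ = (1, 2, 0): 11 + 5 + 8 = 24
σ = (2, 0, 1): 4 + 14 + (-8) = 10
σ = (2, 1, 0): 4 + (-2) + 8 = 10
Optimal value attained by: σ = (2, 0, 1).
Answer: det⊕(T) = 10; verdict: SINGULAR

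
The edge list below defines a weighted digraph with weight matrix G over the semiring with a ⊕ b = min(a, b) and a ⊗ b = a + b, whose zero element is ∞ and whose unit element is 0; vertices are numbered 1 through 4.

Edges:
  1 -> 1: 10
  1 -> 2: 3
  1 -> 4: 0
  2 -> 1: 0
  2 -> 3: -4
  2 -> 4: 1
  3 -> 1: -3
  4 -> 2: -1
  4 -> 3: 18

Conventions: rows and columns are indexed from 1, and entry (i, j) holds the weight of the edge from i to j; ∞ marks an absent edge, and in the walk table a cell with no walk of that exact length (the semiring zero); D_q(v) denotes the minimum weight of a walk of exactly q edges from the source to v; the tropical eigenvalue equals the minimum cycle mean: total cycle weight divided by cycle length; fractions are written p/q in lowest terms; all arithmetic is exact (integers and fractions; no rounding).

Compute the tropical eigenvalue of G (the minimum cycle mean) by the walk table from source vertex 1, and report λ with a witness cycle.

q=0: [0, ∞, ∞, ∞]
q=1: [10, 3, ∞, 0]
q=2: [3, -1, -1, 4]
q=3: [-4, 3, -5, 0]
q=4: [-8, -1, -1, -4]
Optimal cycle mean attained by: cycle 1->4->2->3->1, total 0 + (-1) + (-4) + (-3), length 4.
Answer: λ = -2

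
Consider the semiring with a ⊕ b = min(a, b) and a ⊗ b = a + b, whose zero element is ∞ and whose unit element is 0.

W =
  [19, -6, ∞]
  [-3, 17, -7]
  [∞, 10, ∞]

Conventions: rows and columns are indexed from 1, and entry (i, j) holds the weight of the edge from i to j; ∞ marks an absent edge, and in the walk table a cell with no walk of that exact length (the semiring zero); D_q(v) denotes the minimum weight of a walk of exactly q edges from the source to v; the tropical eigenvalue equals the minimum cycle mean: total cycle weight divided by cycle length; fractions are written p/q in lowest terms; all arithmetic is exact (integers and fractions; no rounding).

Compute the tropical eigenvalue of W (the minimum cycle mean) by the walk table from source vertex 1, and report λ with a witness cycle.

q=0: [0, ∞, ∞]
q=1: [19, -6, ∞]
q=2: [-9, 11, -13]
q=3: [8, -15, 4]
Optimal cycle mean attained by: cycle 1->2->1, total (-6) + (-3), length 2.
Answer: λ = -9/2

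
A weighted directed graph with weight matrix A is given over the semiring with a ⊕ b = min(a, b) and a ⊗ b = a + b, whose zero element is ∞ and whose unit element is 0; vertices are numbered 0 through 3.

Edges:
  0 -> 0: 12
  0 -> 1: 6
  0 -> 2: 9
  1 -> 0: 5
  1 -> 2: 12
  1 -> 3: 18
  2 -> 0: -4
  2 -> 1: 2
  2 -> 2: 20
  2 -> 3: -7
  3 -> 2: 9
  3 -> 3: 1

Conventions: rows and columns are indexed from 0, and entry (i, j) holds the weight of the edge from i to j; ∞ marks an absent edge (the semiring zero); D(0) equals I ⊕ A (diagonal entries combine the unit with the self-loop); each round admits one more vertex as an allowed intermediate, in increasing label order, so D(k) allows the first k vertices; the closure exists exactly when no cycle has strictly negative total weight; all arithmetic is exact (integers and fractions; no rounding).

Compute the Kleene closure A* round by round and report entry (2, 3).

D(0):
  [0, 6, 9, ∞]
  [5, 0, 12, 18]
  [-4, 2, 0, -7]
  [∞, ∞, 9, 0]
D(1):
  [0, 6, 9, ∞]
  [5, 0, 12, 18]
  [-4, 2, 0, -7]
  [∞, ∞, 9, 0]
D(2):
  [0, 6, 9, 24]
  [5, 0, 12, 18]
  [-4, 2, 0, -7]
  [∞, ∞, 9, 0]
D(3):
  [0, 6, 9, 2]
  [5, 0, 12, 5]
  [-4, 2, 0, -7]
  [5, 11, 9, 0]
D(4):
  [0, 6, 9, 2]
  [5, 0, 12, 5]
  [-4, 2, 0, -7]
  [5, 11, 9, 0]
Answer: A*[2][3] = -7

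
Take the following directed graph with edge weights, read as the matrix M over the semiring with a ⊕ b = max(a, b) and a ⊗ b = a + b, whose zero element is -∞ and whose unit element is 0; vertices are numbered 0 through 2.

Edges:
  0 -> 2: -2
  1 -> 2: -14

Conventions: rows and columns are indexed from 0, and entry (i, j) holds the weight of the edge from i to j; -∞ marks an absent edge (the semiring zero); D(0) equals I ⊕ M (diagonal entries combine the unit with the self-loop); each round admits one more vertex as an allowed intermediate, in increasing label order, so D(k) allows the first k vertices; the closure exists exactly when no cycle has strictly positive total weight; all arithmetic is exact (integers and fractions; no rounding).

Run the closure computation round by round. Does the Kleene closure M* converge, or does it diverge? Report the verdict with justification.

D(0):
  [0, -∞, -2]
  [-∞, 0, -14]
  [-∞, -∞, 0]
D(1):
  [0, -∞, -2]
  [-∞, 0, -14]
  [-∞, -∞, 0]
D(2):
  [0, -∞, -2]
  [-∞, 0, -14]
  [-∞, -∞, 0]
D(3):
  [0, -∞, -2]
  [-∞, 0, -14]
  [-∞, -∞, 0]
Key observation: every diagonal entry stays at the unit through all rounds, so no improving cycle exists.
Answer: CONVERGES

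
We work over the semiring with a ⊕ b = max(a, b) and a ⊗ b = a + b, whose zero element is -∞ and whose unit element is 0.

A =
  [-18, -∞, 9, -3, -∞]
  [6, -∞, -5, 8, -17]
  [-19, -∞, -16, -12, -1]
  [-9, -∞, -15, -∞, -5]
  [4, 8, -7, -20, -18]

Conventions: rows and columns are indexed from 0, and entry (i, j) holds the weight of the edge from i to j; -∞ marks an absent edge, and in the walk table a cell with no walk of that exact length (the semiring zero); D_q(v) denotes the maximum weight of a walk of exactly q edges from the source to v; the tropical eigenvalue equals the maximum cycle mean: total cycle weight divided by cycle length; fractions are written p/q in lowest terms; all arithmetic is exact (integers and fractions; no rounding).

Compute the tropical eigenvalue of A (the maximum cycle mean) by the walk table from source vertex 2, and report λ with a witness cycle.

q=0: [-∞, -∞, 0, -∞, -∞]
q=1: [-19, -∞, -16, -12, -1]
q=2: [3, 7, -8, -21, -17]
q=3: [13, -9, 12, 15, -9]
q=4: [6, -1, 22, 10, 11]
q=5: [15, 19, 15, 10, 21]
Optimal cycle mean attained by: cycle 0->2->4->1->0, total 9 + (-1) + 8 + 6, length 4.
Answer: λ = 11/2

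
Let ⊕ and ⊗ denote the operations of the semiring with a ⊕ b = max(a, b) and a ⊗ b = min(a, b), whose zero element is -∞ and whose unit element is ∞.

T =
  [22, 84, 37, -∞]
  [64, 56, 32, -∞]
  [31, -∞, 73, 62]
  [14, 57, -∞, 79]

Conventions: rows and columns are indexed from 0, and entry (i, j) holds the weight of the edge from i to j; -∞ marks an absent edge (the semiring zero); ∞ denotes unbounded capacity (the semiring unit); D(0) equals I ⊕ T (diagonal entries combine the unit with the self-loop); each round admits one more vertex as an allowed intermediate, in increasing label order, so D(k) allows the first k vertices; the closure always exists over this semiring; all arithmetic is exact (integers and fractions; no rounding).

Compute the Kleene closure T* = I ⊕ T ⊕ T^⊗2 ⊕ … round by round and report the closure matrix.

D(0):
  [∞, 84, 37, -∞]
  [64, ∞, 32, -∞]
  [31, -∞, ∞, 62]
  [14, 57, -∞, ∞]
D(1):
  [∞, 84, 37, -∞]
  [64, ∞, 37, -∞]
  [31, 31, ∞, 62]
  [14, 57, 14, ∞]
D(2):
  [∞, 84, 37, -∞]
  [64, ∞, 37, -∞]
  [31, 31, ∞, 62]
  [57, 57, 37, ∞]
D(3):
  [∞, 84, 37, 37]
  [64, ∞, 37, 37]
  [31, 31, ∞, 62]
  [57, 57, 37, ∞]
D(4):
  [∞, 84, 37, 37]
  [64, ∞, 37, 37]
  [57, 57, ∞, 62]
  [57, 57, 37, ∞]
Answer: T* = [[∞, 84, 37, 37], [64, ∞, 37, 37], [57, 57, ∞, 62], [57, 57, 37, ∞]]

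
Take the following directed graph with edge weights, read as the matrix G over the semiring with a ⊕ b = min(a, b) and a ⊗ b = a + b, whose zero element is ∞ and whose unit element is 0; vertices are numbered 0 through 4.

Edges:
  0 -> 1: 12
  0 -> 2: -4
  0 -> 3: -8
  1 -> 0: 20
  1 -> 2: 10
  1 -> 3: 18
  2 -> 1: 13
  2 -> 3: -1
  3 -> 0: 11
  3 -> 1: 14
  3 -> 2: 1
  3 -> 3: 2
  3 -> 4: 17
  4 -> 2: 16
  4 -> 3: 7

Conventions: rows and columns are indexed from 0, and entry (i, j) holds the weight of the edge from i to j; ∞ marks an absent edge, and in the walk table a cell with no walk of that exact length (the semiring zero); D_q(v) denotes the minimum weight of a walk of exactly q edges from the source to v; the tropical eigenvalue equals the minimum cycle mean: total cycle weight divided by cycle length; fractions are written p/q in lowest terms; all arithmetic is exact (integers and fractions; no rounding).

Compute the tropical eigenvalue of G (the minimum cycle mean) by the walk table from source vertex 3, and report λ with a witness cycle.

q=0: [∞, ∞, ∞, 0, ∞]
q=1: [11, 14, 1, 2, 17]
q=2: [13, 14, 3, 0, 19]
q=3: [11, 14, 1, 2, 17]
q=4: [13, 14, 3, 0, 19]
q=5: [11, 14, 1, 2, 17]
Optimal cycle mean attained by: cycle 2->3->2, total (-1) + 1, length 2.
Answer: λ = 0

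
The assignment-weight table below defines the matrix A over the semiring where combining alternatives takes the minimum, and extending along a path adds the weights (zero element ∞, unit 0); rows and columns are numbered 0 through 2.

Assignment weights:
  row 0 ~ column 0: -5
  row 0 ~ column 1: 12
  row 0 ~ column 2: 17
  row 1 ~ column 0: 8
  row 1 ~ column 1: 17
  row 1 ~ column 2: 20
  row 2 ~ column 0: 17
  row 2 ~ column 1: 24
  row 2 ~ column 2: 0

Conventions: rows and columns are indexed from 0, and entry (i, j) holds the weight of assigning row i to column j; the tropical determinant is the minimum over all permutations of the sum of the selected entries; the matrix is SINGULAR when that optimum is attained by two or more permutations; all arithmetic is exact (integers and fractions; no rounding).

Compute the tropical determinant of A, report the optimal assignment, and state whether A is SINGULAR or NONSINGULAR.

σ = (0, 1, 2): (-5) + 17 + 0 = 12
σ = (0, 2, 1): (-5) + 20 + 24 = 39
σ = (1, 0, 2): 12 + 8 + 0 = 20
σ = (1, 2, 0): 12 + 20 + 17 = 49
σ = (2, 0, 1): 17 + 8 + 24 = 49
σ = (2, 1, 0): 17 + 17 + 17 = 51
Optimal value attained by: σ = (0, 1, 2).
Answer: det⊕(A) = 12; verdict: NONSINGULAR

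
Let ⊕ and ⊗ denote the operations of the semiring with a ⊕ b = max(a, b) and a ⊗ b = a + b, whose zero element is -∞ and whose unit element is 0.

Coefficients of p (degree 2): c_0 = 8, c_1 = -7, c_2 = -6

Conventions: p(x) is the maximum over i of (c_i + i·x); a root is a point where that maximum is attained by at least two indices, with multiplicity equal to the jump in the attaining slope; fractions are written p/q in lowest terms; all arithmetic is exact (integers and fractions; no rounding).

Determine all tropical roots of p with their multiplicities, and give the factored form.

hull edge (i=0, c=8) to (i=2, c=-6): slope -7, span 2
Factored form: p(x) = -6 ⊗ (x ⊕ 7) ⊗ (x ⊕ 7)
Answer: roots = 7 (mult 2)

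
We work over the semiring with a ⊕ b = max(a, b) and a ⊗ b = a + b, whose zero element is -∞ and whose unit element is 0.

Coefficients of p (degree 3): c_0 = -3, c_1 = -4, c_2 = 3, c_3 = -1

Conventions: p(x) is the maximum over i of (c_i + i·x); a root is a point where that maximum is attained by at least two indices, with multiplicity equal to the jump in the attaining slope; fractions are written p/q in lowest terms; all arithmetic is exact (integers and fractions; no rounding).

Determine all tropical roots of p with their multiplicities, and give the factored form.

hull edge (i=0, c=-3) to (i=2, c=3): slope 3, span 2
hull edge (i=2, c=3) to (i=3, c=-1): slope -4, span 1
Factored form: p(x) = -1 ⊗ (x ⊕ (-3)) ⊗ (x ⊕ (-3)) ⊗ (x ⊕ 4)
Answer: roots = -3 (mult 2), 4 (mult 1)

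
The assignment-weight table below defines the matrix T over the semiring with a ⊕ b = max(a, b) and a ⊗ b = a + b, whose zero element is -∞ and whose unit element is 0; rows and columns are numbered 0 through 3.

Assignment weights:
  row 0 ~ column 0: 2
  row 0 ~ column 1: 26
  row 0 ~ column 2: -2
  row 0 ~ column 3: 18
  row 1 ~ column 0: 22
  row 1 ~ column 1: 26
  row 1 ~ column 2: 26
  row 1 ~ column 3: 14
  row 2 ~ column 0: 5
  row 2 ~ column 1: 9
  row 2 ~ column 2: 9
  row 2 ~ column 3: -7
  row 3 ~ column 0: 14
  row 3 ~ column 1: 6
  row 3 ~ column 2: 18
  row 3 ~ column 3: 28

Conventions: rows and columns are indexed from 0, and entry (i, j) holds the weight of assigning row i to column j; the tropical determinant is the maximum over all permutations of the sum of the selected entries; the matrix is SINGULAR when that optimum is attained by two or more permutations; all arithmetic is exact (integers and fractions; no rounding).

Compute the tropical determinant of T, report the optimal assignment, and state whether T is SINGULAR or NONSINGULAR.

σ = (0, 1, 2, 3): 2 + 26 + 9 + 28 = 65
σ = (0, 1, 3, 2): 2 + 26 + (-7) + 18 = 39
σ = (0, 2, 1, 3): 2 + 26 + 9 + 28 = 65
σ = (0, 2, 3, 1): 2 + 26 + (-7) + 6 = 27
σ = (0, 3, 1, 2): 2 + 14 + 9 + 18 = 43
σ = (0, 3, 2, 1): 2 + 14 + 9 + 6 = 31
σ = (1, 0, 2, 3): 26 + 22 + 9 + 28 = 85
σ = (1, 0, 3, 2): 26 + 22 + (-7) + 18 = 59
σ = (1, 2, 0, 3): 26 + 26 + 5 + 28 = 85
σ = (1, 2, 3, 0): 26 + 26 + (-7) + 14 = 59
σ = (1, 3, 0, 2): 26 + 14 + 5 + 18 = 63
σ = (1, 3, 2, 0): 26 + 14 + 9 + 14 = 63
σ = (2, 0, 1, 3): (-2) + 22 + 9 + 28 = 57
σ = (2, 0, 3, 1): (-2) + 22 + (-7) + 6 = 19
σ = (2, 1, 0, 3): (-2) + 26 + 5 + 28 = 57
σ = (2, 1, 3, 0): (-2) + 26 + (-7) + 14 = 31
σ = (2, 3, 0, 1): (-2) + 14 + 5 + 6 = 23
σ = (2, 3, 1, 0): (-2) + 14 + 9 + 14 = 35
σ = (3, 0, 1, 2): 18 + 22 + 9 + 18 = 67
σ = (3, 0, 2, 1): 18 + 22 + 9 + 6 = 55
σ = (3, 1, 0, 2): 18 + 26 + 5 + 18 = 67
σ = (3, 1, 2, 0): 18 + 26 + 9 + 14 = 67
σ = (3, 2, 0, 1): 18 + 26 + 5 + 6 = 55
σ = (3, 2, 1, 0): 18 + 26 + 9 + 14 = 67
Optimal value attained by: σ = (1, 0, 2, 3).
Answer: det⊕(T) = 85; verdict: SINGULAR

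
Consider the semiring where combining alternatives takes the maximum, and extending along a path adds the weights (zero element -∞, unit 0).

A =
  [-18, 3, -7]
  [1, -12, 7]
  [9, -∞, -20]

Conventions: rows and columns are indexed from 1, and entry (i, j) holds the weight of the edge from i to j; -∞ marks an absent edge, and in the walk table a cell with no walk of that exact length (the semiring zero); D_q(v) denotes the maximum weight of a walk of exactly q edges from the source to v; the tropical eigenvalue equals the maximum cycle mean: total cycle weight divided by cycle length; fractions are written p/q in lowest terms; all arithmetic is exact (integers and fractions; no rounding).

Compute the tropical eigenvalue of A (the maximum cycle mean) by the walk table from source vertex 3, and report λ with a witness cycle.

q=0: [-∞, -∞, 0]
q=1: [9, -∞, -20]
q=2: [-9, 12, 2]
q=3: [13, 0, 19]
Optimal cycle mean attained by: cycle 1->2->3->1, total 3 + 7 + 9, length 3.
Answer: λ = 19/3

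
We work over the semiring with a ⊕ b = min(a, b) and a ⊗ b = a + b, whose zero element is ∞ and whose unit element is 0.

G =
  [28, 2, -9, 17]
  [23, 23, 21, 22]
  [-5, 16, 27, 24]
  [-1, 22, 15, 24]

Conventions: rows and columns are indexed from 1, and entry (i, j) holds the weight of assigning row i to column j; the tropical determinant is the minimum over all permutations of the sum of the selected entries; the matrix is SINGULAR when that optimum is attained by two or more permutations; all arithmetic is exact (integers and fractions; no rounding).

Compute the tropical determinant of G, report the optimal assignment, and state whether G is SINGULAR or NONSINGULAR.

σ = (1, 2, 3, 4): 28 + 23 + 27 + 24 = 102
σ = (1, 2, 4, 3): 28 + 23 + 24 + 15 = 90
σ = (1, 3, 2, 4): 28 + 21 + 16 + 24 = 89
σ = (1, 3, 4, 2): 28 + 21 + 24 + 22 = 95
σ = (1, 4, 2, 3): 28 + 22 + 16 + 15 = 81
σ = (1, 4, 3, 2): 28 + 22 + 27 + 22 = 99
σ = (2, 1, 3, 4): 2 + 23 + 27 + 24 = 76
σ = (2, 1, 4, 3): 2 + 23 + 24 + 15 = 64
σ = (2, 3, 1, 4): 2 + 21 + (-5) + 24 = 42
σ = (2, 3, 4, 1): 2 + 21 + 24 + (-1) = 46
σ = (2, 4, 1, 3): 2 + 22 + (-5) + 15 = 34
σ = (2, 4, 3, 1): 2 + 22 + 27 + (-1) = 50
σ = (3, 1, 2, 4): (-9) + 23 + 16 + 24 = 54
σ = (3, 1, 4, 2): (-9) + 23 + 24 + 22 = 60
σ = (3, 2, 1, 4): (-9) + 23 + (-5) + 24 = 33
σ = (3, 2, 4, 1): (-9) + 23 + 24 + (-1) = 37
σ = (3, 4, 1, 2): (-9) + 22 + (-5) + 22 = 30
σ = (3, 4, 2, 1): (-9) + 22 + 16 + (-1) = 28
σ = (4, 1, 2, 3): 17 + 23 + 16 + 15 = 71
σ = (4, 1, 3, 2): 17 + 23 + 27 + 22 = 89
σ = (4, 2, 1, 3): 17 + 23 + (-5) + 15 = 50
σ = (4, 2, 3, 1): 17 + 23 + 27 + (-1) = 66
σ = (4, 3, 1, 2): 17 + 21 + (-5) + 22 = 55
σ = (4, 3, 2, 1): 17 + 21 + 16 + (-1) = 53
Optimal value attained by: σ = (3, 4, 2, 1).
Answer: det⊕(G) = 28; verdict: NONSINGULAR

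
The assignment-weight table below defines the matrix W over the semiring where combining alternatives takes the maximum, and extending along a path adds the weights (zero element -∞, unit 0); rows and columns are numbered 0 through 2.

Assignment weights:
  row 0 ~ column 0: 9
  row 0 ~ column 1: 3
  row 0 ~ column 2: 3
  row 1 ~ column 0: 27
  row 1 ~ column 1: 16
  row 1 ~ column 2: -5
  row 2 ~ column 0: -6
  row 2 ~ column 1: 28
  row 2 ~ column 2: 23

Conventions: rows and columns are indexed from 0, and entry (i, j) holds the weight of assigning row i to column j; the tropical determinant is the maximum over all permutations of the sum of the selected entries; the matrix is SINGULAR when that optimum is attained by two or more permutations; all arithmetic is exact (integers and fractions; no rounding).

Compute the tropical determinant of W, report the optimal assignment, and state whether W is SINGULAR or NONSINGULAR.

σ = (0, 1, 2): 9 + 16 + 23 = 48
σ = (0, 2, 1): 9 + (-5) + 28 = 32
σ = (1, 0, 2): 3 + 27 + 23 = 53
σ = (1, 2, 0): 3 + (-5) + (-6) = -8
σ = (2, 0, 1): 3 + 27 + 28 = 58
σ = (2, 1, 0): 3 + 16 + (-6) = 13
Optimal value attained by: σ = (2, 0, 1).
Answer: det⊕(W) = 58; verdict: NONSINGULAR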